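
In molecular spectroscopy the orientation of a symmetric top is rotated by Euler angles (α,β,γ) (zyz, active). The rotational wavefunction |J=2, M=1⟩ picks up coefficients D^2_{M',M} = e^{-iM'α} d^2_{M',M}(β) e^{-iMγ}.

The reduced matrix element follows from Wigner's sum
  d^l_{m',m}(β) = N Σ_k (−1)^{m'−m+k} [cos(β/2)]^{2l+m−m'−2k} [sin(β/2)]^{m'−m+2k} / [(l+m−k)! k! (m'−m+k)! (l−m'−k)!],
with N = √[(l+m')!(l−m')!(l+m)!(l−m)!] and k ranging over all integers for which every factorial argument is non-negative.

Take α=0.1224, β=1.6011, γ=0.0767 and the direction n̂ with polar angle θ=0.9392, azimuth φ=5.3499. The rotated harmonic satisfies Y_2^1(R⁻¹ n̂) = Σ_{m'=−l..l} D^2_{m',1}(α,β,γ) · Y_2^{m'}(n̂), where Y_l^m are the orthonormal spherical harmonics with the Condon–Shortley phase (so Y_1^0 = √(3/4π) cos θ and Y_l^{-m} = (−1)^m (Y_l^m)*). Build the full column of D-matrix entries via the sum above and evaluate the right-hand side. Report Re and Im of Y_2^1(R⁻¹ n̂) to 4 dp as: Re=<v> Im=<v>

Need the full column D^2_{m',1} for m'=−2..2 at α=0.1224, β=1.6011, γ=0.0767.
cos(β/2)=0.696312, sin(β/2)=0.717739
d^2_{-2,1}: single k=3 term ⇒ +0.514913;  D = +0.507655+0.086150i
d^2_{-1,1}: k∈[2..3] ⇒ +0.749311 -0.265379 = +0.483932;  D = +0.483427+0.022108i
d^2_{0,1}: k∈[1..2] ⇒ +0.593546 -0.630637 = -0.037092;  D = -0.036983+0.002842i
d^2_{1,1}: k∈[0..1] ⇒ +0.235080 -0.749311 = -0.514231;  D = -0.504073+0.101708i
d^2_{2,1}: single k=0 term ⇒ -0.484628;  D = -0.459797+0.153138i
Y_2^{m'}(θ=0.9392,φ=5.3499) and Σ D·Y over m':
  (+0.5077+0.0861i)·(-0.0733+0.2407i)  (+0.4834+0.0221i)·(+0.2191+0.2958i)  (-0.0370+0.0028i)·(+0.0145+0.0000i)  (-0.5041+0.1017i)·(-0.2191+0.2958i)  (-0.4598+0.1531i)·(-0.0733-0.2407i)
Y_2^1(R⁻¹ n̂) = +0.191829+0.191796i

Re=0.1918 Im=0.1918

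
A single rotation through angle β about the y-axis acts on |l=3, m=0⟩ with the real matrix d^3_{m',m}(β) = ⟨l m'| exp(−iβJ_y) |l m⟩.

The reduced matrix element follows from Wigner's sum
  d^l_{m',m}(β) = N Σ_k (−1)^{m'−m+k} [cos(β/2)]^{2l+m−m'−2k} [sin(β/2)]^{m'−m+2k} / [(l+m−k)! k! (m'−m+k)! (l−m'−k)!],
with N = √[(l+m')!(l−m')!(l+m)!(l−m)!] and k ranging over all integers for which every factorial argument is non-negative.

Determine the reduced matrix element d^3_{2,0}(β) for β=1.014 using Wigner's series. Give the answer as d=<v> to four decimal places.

d=0.5215

d^3_{2,0}(β=1.014) via Wigner's sum:
Half-angle: c=0.874205, s=0.485557. N=√(120·1·6·6)=65.726707
k∈{0,1} keeps every argument non-negative
  k=0: (−1)^2·65.7267/(12)·0.8742^4·0.4856^2 = +0.754213
  k=1: (−1)^3·65.7267/(12)·0.8742^2·0.4856^4 = -0.232674
d^3_{2,0}(1.014) = +0.754213 -0.232674 = +0.521539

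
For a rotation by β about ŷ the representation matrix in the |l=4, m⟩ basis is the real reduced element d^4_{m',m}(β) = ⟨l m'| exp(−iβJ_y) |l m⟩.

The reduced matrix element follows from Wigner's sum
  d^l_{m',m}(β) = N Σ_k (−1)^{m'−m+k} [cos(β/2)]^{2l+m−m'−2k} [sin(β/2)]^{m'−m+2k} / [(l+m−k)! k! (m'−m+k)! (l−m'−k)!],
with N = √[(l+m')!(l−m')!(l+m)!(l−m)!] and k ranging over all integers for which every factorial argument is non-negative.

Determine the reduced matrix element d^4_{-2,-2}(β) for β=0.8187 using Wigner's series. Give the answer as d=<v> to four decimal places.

d=-0.3649

d^4_{-2,-2}(β=0.8187) via Wigner's sum:
With c≡cos(β/2)=0.917380 and s≡sin(β/2)=0.398013, N=[2·720·2·720]^{1/2}=1440.000000
k∈{0,1,2} keeps every argument non-negative
  k=0: (−1)^0·1440.0000/(1440)·0.9174^8·0.3980^0 = +0.501641
  k=1: (−1)^1·1440.0000/(120)·0.9174^6·0.3980^2 = -1.133107
  k=2: (−1)^2·1440.0000/(96)·0.9174^4·0.3980^4 = +0.266611
d^4_{-2,-2}(0.8187) = +0.501641 -1.133107 +0.266611 = -0.364855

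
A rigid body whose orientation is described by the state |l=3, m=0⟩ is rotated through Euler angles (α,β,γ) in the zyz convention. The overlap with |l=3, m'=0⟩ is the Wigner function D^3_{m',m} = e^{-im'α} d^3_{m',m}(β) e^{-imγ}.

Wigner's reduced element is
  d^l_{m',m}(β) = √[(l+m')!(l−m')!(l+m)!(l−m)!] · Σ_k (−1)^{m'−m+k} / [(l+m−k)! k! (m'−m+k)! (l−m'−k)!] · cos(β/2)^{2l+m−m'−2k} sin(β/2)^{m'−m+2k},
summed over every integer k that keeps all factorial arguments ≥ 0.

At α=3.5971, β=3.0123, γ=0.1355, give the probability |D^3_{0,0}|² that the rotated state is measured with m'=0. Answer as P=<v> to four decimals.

P=0.9033

First d^3_{0,0}(β=3.0123), then the phase factors e^{-i(0)α} and e^{-i(0)γ}:
With c≡cos(β/2)=0.064601 and s≡sin(β/2)=0.997911, N=[6·6·6·6]^{1/2}=36.000000
k: max(0,(0)−(0))=0 … min(3+(0),3−(0))=3
  k=0: (−1)^0·36.0000/(36)·0.0646^6·0.9979^0 = +0.000000
  k=1: (−1)^1·36.0000/(4)·0.0646^4·0.9979^2 = -0.000156
  k=2: (−1)^2·36.0000/(4)·0.0646^2·0.9979^4 = +0.037247
  k=3: (−1)^3·36.0000/(36)·0.0646^0·0.9979^6 = -0.987532
d^3_{0,0}(3.0123) = +0.000000 -0.000156 +0.037247 -0.987532 = -0.950441
|D^3_{0,0}|² = |d^3_{0,0}(β)|² = (-0.950441)² = 0.903338 (the z-rotation phases have unit modulus)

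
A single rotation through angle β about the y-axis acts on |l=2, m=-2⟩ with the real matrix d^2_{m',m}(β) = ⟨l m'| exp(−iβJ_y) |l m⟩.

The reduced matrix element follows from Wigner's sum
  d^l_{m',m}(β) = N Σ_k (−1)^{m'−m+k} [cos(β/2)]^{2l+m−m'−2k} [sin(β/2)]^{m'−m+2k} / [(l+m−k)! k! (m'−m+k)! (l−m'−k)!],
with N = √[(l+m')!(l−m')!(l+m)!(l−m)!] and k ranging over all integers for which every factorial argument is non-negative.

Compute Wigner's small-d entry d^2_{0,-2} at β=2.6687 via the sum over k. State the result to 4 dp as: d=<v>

d^2_{0,-2}(β=2.6687) via Wigner's sum:
c=cos(2.6687/2)=0.234249, s=sin(2.6687/2)=0.972177; N=√[2·2·1·24]=9.797959
k∈{0} keeps every argument non-negative
  k=0: (−1)^2·9.7980/(4)·0.2342^2·0.9722^2 = +0.127035
d^2_{0,-2}(2.6687) = +0.127035

d=0.1270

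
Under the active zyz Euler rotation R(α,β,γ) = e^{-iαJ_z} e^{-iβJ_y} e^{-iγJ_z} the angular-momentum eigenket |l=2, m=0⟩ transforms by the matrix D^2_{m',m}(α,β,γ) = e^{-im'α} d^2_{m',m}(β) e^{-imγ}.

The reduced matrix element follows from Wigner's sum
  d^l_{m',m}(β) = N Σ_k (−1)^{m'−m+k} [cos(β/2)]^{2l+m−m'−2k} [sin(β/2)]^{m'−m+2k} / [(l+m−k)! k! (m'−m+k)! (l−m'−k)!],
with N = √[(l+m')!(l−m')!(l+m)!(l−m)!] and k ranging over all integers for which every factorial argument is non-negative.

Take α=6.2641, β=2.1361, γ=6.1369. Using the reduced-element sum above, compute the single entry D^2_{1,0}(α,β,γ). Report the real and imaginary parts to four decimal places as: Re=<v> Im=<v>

First d^2_{1,0}(β=2.1361), then the phase factors e^{-i(1)α} and e^{-i(0)γ}:
Half-angle: c=0.481834, s=0.876263. N=√(6·1·2·2)=4.898979
Admissible k: 0..1 (factorial args all ≥0)
  k=0: (−1)^1·4.8990/(2)·0.4818^3·0.8763^1 = -0.240105
  k=1: (−1)^2·4.8990/(2)·0.4818^1·0.8763^3 = +0.794101
d^2_{1,0}(2.1361) = -0.240105 +0.794101 = +0.553996
Phases: e^{-i·(1)·6.2641}=+0.999818+0.019084i, e^{-i·(0)·6.1369}=+1.000000+0.000000i ⇒ D=+0.553895+0.010573i

Re=0.5539 Im=0.0106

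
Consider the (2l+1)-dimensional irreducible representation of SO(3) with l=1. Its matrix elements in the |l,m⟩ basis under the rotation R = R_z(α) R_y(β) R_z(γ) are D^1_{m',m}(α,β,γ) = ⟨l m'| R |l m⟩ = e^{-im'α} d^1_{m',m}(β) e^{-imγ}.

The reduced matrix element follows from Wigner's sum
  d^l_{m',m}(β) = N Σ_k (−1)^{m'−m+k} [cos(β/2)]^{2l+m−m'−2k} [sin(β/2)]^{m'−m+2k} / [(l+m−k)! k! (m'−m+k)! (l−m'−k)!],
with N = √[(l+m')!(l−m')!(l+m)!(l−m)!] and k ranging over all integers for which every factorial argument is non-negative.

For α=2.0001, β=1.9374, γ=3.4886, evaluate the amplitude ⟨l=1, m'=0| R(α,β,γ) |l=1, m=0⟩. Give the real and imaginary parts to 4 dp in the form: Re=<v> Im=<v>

Re=-0.3584 Im=0.0000

Split into d^1_{0,0}(β=1.9374) × two z-phases.
c=cos(1.9374/2)=0.566371, s=sin(1.9374/2)=0.824150; N=√[1·1·1·1]=1.000000
Admissible k: 0..1 (factorial args all ≥0)
  k=0: (−1)^0·1.0000/(1)·0.5664^2·0.8242^0 = +0.320777
  k=1: (−1)^1·1.0000/(1)·0.5664^0·0.8242^2 = -0.679223
d^1_{0,0}(1.9374) = +0.320777 -0.679223 = -0.358447
D = (+1.000000+0.000000i)·(-0.358447)·(+1.000000+0.000000i) = -0.358447+0.000000i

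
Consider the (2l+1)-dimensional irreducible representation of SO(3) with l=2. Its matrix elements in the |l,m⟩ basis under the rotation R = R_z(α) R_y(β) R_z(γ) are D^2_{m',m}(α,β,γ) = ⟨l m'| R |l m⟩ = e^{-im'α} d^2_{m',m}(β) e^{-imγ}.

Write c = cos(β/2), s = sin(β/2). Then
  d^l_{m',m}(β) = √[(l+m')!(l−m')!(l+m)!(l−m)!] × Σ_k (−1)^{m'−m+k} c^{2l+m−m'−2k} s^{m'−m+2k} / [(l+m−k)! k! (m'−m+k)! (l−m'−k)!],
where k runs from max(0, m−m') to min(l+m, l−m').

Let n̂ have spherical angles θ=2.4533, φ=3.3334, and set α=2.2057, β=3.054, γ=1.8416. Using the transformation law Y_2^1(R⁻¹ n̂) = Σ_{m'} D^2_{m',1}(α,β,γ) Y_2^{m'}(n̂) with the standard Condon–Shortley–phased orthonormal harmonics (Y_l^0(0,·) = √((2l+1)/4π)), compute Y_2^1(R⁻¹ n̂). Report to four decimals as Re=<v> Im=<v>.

Need the full column D^2_{m',1} for m'=−2..2 at α=2.2057, β=3.054, γ=1.8416.
cos(β/2)=0.043782, sin(β/2)=0.999041
d^2_{-2,1}: single k=3 term ⇒ +0.087313;  D = -0.073424+0.047249i
d^2_{-1,1}: k∈[2..3] ⇒ +0.005740 -0.996170 = -0.990430;  D = -0.925502-0.352701i
d^2_{0,1}: k∈[1..2] ⇒ +0.000205 -0.106936 = -0.106731;  D = +0.028551+0.102841i
d^2_{1,1}: k∈[0..1] ⇒ +0.000004 -0.005740 = -0.005736;  D = +0.003540-0.004513i
d^2_{2,1}: single k=0 term ⇒ -0.000168;  D = -0.000168-0.000005i
Y_2^{m'}(θ=2.4533,φ=3.3334) and Σ D·Y over m':
  (-0.0734+0.0472i)·(+0.1445-0.0583i)  (-0.9255-0.3527i)·(+0.3721-0.0723i)  (+0.0286+0.1028i)·(+0.2490+0.0000i)  (+0.0035-0.0045i)·(-0.3721-0.0723i)  (-0.0002-0.0000i)·(+0.1445+0.0583i)
Y_2^1(R⁻¹ n̂) = -0.372241-0.026224i

Re=-0.3722 Im=-0.0262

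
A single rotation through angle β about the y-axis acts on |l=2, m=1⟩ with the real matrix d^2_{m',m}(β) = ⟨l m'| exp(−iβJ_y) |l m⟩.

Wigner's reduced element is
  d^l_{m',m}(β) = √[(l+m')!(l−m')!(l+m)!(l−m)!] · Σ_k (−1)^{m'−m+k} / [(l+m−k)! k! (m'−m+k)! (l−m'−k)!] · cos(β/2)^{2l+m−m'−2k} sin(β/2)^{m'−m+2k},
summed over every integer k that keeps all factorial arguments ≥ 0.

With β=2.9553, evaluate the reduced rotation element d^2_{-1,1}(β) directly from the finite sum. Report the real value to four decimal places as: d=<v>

d^2_{-1,1}(β=2.9553) via Wigner's sum:
Half-angle: c=0.093012, s=0.995665. N=√(1·6·6·1)=6.000000
k∈{2,3} keeps every argument non-negative
  k=2: (−1)^0·6.0000/(2)·0.0930^2·0.9957^2 = +0.025729
  k=3: (−1)^1·6.0000/(6)·0.0930^0·0.9957^4 = -0.982772
d^2_{-1,1}(2.9553) = +0.025729 -0.982772 = -0.957043

d=-0.9570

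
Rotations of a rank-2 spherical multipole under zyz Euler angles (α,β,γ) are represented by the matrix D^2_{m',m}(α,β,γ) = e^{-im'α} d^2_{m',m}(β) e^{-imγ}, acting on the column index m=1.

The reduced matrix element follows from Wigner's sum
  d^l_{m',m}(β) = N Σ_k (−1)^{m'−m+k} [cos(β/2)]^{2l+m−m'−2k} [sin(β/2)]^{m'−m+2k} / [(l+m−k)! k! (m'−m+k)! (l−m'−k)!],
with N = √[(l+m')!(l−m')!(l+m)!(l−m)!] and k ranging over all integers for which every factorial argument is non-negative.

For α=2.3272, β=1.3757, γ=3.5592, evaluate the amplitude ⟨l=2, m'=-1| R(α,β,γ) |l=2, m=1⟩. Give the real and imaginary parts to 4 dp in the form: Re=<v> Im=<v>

First d^2_{-1,1}(β=1.3757), then the phase factors e^{-i(-1)α} and e^{-i(1)γ}:
c=cos(1.3757/2)=0.772613, s=sin(1.3757/2)=0.634878; N=√[1·6·6·1]=6.000000
The bounds max(0,m−m')=2 and min(l+m,l−m')=3 give 2 terms
  k=2: (−1)^0·6.0000/(2)·0.7726^2·0.6349^2 = +0.721813
  k=3: (−1)^1·6.0000/(6)·0.7726^0·0.6349^4 = -0.162465
d^2_{-1,1}(1.3757) = +0.721813 -0.162465 = +0.559348
Attach z-rotation phases: D = e^{-i(-1)(2.3272)}·(+0.559348)·e^{-i(1)(3.5592)} = +0.185901-0.527552i

Re=0.1859 Im=-0.5276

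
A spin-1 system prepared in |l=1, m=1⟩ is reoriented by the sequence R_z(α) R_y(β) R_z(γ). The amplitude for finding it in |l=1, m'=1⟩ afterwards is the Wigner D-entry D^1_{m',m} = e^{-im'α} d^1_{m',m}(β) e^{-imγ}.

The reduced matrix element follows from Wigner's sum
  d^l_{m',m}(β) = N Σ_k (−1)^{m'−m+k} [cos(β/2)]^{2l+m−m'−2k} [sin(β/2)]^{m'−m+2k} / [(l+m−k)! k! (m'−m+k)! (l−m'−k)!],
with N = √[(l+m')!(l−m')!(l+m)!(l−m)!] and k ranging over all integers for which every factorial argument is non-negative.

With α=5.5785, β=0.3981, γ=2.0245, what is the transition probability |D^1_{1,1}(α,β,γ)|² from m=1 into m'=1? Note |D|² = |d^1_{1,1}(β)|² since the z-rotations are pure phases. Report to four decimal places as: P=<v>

P=0.9233

Split into d^1_{1,1}(β=0.3981) × two z-phases.
With c≡cos(β/2)=0.980255 and s≡sin(β/2)=0.197738, N=[2·1·2·1]^{1/2}=2.000000
k∈{0} keeps every argument non-negative
  k=0: (−1)^0·2.0000/(2)·0.9803^2·0.1977^0 = +0.960900
d^1_{1,1}(0.3981) = +0.960900
|D^1_{1,1}|² = |d^1_{1,1}(β)|² = (+0.960900)² = 0.923328 (the z-rotation phases have unit modulus)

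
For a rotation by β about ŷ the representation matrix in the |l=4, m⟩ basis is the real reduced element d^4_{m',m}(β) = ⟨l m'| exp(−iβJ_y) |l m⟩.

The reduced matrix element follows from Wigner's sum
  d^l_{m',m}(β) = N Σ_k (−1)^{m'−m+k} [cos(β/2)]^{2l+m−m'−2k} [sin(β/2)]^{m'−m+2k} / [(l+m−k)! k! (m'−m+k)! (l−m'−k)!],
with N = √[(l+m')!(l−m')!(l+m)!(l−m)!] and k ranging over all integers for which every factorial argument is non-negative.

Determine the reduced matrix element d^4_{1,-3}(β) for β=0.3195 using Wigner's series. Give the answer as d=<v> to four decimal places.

d^4_{1,-3}(β=0.3195) via Wigner's sum:
With c≡cos(β/2)=0.987267 and s≡sin(β/2)=0.159071, N=[120·6·1·5040]^{1/2}=1904.940944
k∈{0,1} keeps every argument non-negative
  k=0: (−1)^4·1904.9409/(144)·0.9873^4·0.1591^4 = +0.008047
  k=1: (−1)^5·1904.9409/(240)·0.9873^2·0.1591^6 = -0.000125
d^4_{1,-3}(0.3195) = +0.008047 -0.000125 = +0.007922

d=0.0079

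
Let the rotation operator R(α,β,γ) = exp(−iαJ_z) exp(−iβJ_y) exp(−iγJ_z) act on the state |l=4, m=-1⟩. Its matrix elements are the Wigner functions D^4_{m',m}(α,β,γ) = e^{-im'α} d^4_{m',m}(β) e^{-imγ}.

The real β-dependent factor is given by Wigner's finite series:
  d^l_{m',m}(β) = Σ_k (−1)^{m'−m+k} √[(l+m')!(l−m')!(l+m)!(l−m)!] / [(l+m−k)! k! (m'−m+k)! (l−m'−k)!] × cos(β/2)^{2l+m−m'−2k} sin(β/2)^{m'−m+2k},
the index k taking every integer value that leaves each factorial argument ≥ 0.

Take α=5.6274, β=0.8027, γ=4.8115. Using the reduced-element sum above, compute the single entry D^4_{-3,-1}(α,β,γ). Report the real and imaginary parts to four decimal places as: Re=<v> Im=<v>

Re=-0.4932 Im=0.1512

D^4_{-3,-1}(5.6274,0.8027,4.8115) = e^{-i·-3·5.6274}·d^4_{-3,-1}(0.8027)·e^{-i·-1·4.8115}. Compute d first:
Half-angle: c=0.920534, s=0.390661. N=√(1·5040·6·120)=1904.940944
Admissible k: 2..3 (factorial args all ≥0)
  k=2: (−1)^0·1904.9409/(240)·0.9205^6·0.3907^2 = +0.737075
  k=3: (−1)^1·1904.9409/(144)·0.9205^4·0.3907^4 = -0.221249
d^4_{-3,-1}(0.8027) = +0.737075 -0.221249 = +0.515826
D = (-0.386247-0.922395i)·(+0.515826)·(+0.098949-0.995093i) = -0.493175+0.151179i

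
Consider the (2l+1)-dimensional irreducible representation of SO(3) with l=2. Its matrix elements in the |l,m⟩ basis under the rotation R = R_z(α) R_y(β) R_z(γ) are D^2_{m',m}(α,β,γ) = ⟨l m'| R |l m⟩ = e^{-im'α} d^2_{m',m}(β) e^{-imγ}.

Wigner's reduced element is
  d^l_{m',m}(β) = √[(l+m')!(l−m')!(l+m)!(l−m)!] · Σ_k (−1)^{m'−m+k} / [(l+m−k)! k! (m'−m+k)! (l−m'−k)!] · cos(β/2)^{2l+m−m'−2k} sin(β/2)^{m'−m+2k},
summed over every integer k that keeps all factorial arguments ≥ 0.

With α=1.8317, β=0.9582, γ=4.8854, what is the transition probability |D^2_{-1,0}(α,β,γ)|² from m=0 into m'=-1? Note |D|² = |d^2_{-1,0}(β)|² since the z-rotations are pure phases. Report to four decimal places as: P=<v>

P=0.3320

Split into d^2_{-1,0}(β=0.9582) × two z-phases.
With c≡cos(β/2)=0.887410 and s≡sin(β/2)=0.460981, N=[1·6·2·2]^{1/2}=4.898979
k: max(0,(0)−(-1))=1 … min(2+(0),2−(-1))=2
  k=1: (−1)^0·4.8990/(2)·0.8874^3·0.4610^1 = +0.789099
  k=2: (−1)^1·4.8990/(2)·0.8874^1·0.4610^3 = -0.212936
d^2_{-1,0}(0.9582) = +0.789099 -0.212936 = +0.576164
|D^2_{-1,0}|² = |d^2_{-1,0}(β)|² = (+0.576164)² = 0.331964 (the z-rotation phases have unit modulus)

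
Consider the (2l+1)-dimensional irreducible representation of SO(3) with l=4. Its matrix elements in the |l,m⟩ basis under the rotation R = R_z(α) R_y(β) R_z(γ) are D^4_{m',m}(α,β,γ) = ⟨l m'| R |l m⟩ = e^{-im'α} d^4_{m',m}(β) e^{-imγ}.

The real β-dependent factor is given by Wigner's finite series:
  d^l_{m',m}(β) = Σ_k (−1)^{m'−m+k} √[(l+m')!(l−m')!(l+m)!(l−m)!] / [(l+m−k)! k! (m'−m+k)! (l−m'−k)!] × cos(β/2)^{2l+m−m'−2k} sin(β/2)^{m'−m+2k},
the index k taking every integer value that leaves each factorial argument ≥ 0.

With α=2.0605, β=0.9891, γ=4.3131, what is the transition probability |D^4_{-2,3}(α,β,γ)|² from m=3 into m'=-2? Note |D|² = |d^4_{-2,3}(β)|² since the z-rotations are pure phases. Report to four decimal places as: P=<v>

P=0.0277

D^4_{-2,3}(2.0605,0.9891,4.3131) = e^{-i·-2·2.0605}·d^4_{-2,3}(0.9891)·e^{-i·3·4.3131}. Compute d first:
With c≡cos(β/2)=0.880182 and s≡sin(β/2)=0.474636, N=[2·720·5040·1]^{1/2}=2693.993318
k∈{5,6} keeps every argument non-negative
  k=5: (−1)^0·2693.9933/(240)·0.8802^3·0.4746^5 = +0.184376
  k=6: (−1)^1·2693.9933/(720)·0.8802^1·0.4746^7 = -0.017871
d^4_{-2,3}(0.9891) = +0.184376 -0.017871 = +0.166505
|D^4_{-2,3}|² = |d^4_{-2,3}(β)|² = (+0.166505)² = 0.027724 (the z-rotation phases have unit modulus)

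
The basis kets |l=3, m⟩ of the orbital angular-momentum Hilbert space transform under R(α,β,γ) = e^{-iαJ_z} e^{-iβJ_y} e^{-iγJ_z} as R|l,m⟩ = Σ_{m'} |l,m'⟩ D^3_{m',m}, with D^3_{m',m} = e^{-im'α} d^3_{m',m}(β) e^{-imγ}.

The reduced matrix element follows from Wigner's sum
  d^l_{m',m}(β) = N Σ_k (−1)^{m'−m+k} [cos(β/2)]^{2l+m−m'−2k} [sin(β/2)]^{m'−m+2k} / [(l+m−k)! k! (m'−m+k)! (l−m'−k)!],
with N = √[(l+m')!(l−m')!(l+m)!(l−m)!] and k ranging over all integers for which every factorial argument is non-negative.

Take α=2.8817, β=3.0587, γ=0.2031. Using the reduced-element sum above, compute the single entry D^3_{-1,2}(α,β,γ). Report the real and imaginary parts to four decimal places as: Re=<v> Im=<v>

D^3_{-1,2}(2.8817,3.0587,0.2031) = e^{-i·-1·2.8817}·d^3_{-1,2}(3.0587)·e^{-i·2·0.2031}. Compute d first:
c=cos(3.0587/2)=0.041434, s=sin(3.0587/2)=0.999141; N=√[2·24·120·1]=75.894664
k: max(0,(2)−(-1))=3 … min(3+(2),3−(-1))=4
  k=3: (−1)^0·75.8947/(12)·0.0414^3·0.9991^3 = +0.000449
  k=4: (−1)^1·75.8947/(24)·0.0414^1·0.9991^5 = -0.130466
d^3_{-1,2}(3.0587) = +0.000449 -0.130466 = -0.130017
Phases: e^{-i·(-1)·2.8817}=-0.966418+0.256977i, e^{-i·(2)·0.2031}=+0.918629-0.395121i ⇒ D=+0.102225-0.080340i

Re=0.1022 Im=-0.0803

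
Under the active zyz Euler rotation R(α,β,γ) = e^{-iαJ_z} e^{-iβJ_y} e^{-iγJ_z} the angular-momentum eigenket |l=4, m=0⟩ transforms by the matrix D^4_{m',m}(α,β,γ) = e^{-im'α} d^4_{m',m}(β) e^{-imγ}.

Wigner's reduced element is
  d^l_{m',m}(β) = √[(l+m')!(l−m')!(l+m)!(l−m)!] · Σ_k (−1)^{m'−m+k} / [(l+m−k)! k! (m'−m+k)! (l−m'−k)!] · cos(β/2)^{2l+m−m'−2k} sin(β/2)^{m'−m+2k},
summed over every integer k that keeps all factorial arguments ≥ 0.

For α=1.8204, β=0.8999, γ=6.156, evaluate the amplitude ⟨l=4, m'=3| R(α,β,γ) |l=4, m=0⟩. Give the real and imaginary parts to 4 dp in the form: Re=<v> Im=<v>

Re=-0.3008 Im=-0.3237

D^4_{3,0}(1.8204,0.8999,6.156) = e^{-i·3·1.8204}·d^4_{3,0}(0.8999)·e^{-i·0·6.156}. Compute d first:
Half-angle: c=0.900469, s=0.434921. N=√(5040·1·24·24)=1703.830978
k∈{0,1} keeps every argument non-negative
  k=0: (−1)^3·1703.8310/(144)·0.9005^5·0.4349^3 = -0.576285
  k=1: (−1)^4·1703.8310/(144)·0.9005^3·0.4349^5 = +0.134437
d^4_{3,0}(0.8999) = -0.576285 +0.134437 = -0.441848
Phases: e^{-i·(3)·1.8204}=+0.680768+0.732499i, e^{-i·(0)·6.156}=+1.000000+0.000000i ⇒ D=-0.300796-0.323653i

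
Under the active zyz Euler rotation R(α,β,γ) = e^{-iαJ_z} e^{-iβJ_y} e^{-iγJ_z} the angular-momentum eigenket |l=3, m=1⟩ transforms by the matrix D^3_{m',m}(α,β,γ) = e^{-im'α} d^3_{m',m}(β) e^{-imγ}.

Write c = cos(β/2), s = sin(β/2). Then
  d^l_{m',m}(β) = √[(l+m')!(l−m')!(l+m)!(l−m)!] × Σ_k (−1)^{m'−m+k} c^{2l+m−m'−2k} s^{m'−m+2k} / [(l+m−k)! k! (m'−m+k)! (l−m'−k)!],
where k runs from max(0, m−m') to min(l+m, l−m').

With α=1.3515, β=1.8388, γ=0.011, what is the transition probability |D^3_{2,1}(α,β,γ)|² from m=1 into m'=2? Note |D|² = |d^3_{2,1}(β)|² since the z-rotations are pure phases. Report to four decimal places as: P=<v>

D^3_{2,1}(1.3515,1.8388,0.011) = e^{-i·2·1.3515}·d^3_{2,1}(1.8388)·e^{-i·1·0.011}. Compute d first:
c=cos(1.8388/2)=0.606297, s=sin(1.8388/2)=0.795238; N=√[120·1·24·2]=75.894664
k: max(0,(1)−(2))=0 … min(3+(1),3−(2))=1
  k=0: (−1)^1·75.8947/(24)·0.6063^5·0.7952^1 = -0.206028
  k=1: (−1)^2·75.8947/(12)·0.6063^3·0.7952^3 = +0.708889
d^3_{2,1}(1.8388) = -0.206028 +0.708889 = +0.502862
|D^3_{2,1}|² = |d^3_{2,1}(β)|² = (+0.502862)² = 0.252870 (the z-rotation phases have unit modulus)

P=0.2529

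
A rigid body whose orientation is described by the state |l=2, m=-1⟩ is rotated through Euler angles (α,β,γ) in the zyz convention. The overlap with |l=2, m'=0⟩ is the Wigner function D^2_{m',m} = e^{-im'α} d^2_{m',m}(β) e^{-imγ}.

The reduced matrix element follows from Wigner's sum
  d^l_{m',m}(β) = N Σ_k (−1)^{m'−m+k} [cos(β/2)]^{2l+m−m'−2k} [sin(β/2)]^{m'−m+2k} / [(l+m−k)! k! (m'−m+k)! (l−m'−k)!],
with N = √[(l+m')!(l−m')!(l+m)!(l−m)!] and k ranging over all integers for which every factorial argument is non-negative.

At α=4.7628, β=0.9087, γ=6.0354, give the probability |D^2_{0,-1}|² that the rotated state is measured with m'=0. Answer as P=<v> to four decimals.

Split into d^2_{0,-1}(β=0.9087) × two z-phases.
Half-angle: c=0.898546, s=0.438878. N=√(2·2·1·6)=4.898979
The bounds max(0,m−m')=0 and min(l+m,l−m')=1 give 2 terms
  k=0: (−1)^1·4.8990/(2)·0.8985^3·0.4389^1 = -0.779905
  k=1: (−1)^2·4.8990/(2)·0.8985^1·0.4389^3 = +0.186058
d^2_{0,-1}(0.9087) = -0.779905 +0.186058 = -0.593846
|D^2_{0,-1}|² = |d^2_{0,-1}(β)|² = (-0.593846)² = 0.352654 (the z-rotation phases have unit modulus)

P=0.3527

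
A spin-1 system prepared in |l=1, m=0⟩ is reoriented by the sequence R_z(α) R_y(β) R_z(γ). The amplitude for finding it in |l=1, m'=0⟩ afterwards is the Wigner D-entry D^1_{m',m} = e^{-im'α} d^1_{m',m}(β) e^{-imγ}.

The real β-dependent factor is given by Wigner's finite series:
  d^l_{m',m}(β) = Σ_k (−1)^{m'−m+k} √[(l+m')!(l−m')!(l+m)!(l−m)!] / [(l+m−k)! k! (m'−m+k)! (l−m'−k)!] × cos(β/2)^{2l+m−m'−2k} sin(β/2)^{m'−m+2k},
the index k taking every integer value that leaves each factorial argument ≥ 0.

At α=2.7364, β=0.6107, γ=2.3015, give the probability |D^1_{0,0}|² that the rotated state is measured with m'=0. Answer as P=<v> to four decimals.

P=0.6712

D^1_{0,0}(2.7364,0.6107,2.3015) = e^{-i·0·2.7364}·d^1_{0,0}(0.6107)·e^{-i·0·2.3015}. Compute d first:
c=cos(0.6107/2)=0.953742, s=sin(0.6107/2)=0.300627; N=√[1·1·1·1]=1.000000
k∈{0,1} keeps every argument non-negative
  k=0: (−1)^0·1.0000/(1)·0.9537^2·0.3006^0 = +0.909623
  k=1: (−1)^1·1.0000/(1)·0.9537^0·0.3006^2 = -0.090377
d^1_{0,0}(0.6107) = +0.909623 -0.090377 = +0.819247
|D^1_{0,0}|² = |d^1_{0,0}(β)|² = (+0.819247)² = 0.671165 (the z-rotation phases have unit modulus)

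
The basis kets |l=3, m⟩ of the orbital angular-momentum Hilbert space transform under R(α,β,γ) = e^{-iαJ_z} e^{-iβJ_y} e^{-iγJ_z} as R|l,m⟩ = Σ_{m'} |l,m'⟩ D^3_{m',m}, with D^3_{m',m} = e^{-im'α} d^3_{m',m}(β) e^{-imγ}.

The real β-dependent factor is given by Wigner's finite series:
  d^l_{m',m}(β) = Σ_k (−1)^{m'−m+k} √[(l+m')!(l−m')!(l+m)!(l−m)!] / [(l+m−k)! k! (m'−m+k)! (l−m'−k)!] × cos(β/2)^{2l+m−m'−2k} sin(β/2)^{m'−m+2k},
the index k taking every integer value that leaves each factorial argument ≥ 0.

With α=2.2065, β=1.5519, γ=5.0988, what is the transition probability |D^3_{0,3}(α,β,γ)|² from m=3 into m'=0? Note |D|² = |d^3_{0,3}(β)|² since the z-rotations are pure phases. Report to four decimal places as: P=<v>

Split into d^3_{0,3}(β=1.5519) × two z-phases.
c=cos(1.5519/2)=0.713756, s=sin(1.5519/2)=0.700394; N=√[6·6·720·1]=160.996894
Admissible k: 3..3 (factorial args all ≥0)
  k=3: (−1)^0·160.9969/(36)·0.7138^3·0.7004^3 = +0.558718
d^3_{0,3}(1.5519) = +0.558718
|D^3_{0,3}|² = |d^3_{0,3}(β)|² = (+0.558718)² = 0.312165 (the z-rotation phases have unit modulus)

P=0.3122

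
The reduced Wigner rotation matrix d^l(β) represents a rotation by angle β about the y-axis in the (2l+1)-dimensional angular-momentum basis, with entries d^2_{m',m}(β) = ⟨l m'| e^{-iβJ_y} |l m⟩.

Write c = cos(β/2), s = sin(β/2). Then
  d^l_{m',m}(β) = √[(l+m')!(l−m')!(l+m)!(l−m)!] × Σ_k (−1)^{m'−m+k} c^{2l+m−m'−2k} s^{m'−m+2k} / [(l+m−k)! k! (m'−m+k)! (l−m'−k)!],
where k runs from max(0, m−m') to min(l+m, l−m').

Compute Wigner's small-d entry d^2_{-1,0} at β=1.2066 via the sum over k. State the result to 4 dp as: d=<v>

d=0.4076

d^2_{-1,0}(β=1.2066) via Wigner's sum:
Half-angle: c=0.823468, s=0.567363. N=√(1·6·2·2)=4.898979
k∈{1,2} keeps every argument non-negative
  k=1: (−1)^0·4.8990/(2)·0.8235^3·0.5674^1 = +0.776026
  k=2: (−1)^1·4.8990/(2)·0.8235^1·0.5674^3 = -0.368388
d^2_{-1,0}(1.2066) = +0.776026 -0.368388 = +0.407639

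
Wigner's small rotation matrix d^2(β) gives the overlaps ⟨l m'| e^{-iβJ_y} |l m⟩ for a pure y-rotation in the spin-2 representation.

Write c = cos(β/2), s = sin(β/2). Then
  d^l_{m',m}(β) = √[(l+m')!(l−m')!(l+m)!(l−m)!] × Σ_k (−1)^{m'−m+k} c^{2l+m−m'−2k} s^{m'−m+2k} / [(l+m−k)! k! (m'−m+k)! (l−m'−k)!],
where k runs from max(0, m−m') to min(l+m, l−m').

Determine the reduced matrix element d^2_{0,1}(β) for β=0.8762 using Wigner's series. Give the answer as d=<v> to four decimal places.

d=0.6023

d^2_{0,1}(β=0.8762) via Wigner's sum:
Half-angle: c=0.905559, s=0.424220. N=√(2·2·6·1)=4.898979
k∈{1,2} keeps every argument non-negative
  k=1: (−1)^0·4.8990/(2)·0.9056^3·0.4242^1 = +0.771644
  k=2: (−1)^1·4.8990/(2)·0.9056^1·0.4242^3 = -0.169342
d^2_{0,1}(0.8762) = +0.771644 -0.169342 = +0.602302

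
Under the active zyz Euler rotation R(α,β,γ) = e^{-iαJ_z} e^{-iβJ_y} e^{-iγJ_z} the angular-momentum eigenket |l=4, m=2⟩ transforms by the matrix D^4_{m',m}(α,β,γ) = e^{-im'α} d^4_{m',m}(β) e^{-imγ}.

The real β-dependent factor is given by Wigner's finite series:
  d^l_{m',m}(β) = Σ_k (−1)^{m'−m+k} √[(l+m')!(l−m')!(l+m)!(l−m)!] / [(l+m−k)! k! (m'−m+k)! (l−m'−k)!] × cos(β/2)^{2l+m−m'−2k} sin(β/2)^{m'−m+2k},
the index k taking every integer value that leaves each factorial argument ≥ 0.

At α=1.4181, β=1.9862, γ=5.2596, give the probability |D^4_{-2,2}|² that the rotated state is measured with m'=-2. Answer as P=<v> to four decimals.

P=0.1138

D^4_{-2,2}(1.4181,1.9862,5.2596) = e^{-i·-2·1.4181}·d^4_{-2,2}(1.9862)·e^{-i·2·5.2596}. Compute d first:
With c≡cos(β/2)=0.546096 and s≡sin(β/2)=0.837723, N=[2·720·720·2]^{1/2}=1440.000000
k: max(0,(2)−(-2))=4 … min(4+(2),4−(-2))=6
  k=4: (−1)^0·1440.0000/(96)·0.5461^4·0.8377^4 = +0.657003
  k=5: (−1)^1·1440.0000/(120)·0.5461^2·0.8377^6 = -1.236861
  k=6: (−1)^2·1440.0000/(1440)·0.5461^0·0.8377^8 = +0.242551
d^4_{-2,2}(1.9862) = +0.657003 -1.236861 +0.242551 = -0.337307
|D^4_{-2,2}|² = |d^4_{-2,2}(β)|² = (-0.337307)² = 0.113776 (the z-rotation phases have unit modulus)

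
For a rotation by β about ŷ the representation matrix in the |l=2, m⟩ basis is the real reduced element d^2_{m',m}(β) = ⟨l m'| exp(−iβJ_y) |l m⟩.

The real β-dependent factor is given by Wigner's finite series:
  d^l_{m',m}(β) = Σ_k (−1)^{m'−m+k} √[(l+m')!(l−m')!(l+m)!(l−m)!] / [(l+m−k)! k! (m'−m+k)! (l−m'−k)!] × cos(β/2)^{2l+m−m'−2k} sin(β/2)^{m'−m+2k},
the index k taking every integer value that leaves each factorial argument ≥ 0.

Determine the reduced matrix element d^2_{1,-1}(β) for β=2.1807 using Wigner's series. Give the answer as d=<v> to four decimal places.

d=-0.1145

d^2_{1,-1}(β=2.1807) via Wigner's sum:
c=cos(2.1807/2)=0.462175, s=sin(2.1807/2)=0.886789; N=√[6·1·1·6]=6.000000
Admissible k: 0..1 (factorial args all ≥0)
  k=0: (−1)^2·6.0000/(2)·0.4622^2·0.8868^2 = +0.503935
  k=1: (−1)^3·6.0000/(6)·0.4622^0·0.8868^4 = -0.618416
d^2_{1,-1}(2.1807) = +0.503935 -0.618416 = -0.114481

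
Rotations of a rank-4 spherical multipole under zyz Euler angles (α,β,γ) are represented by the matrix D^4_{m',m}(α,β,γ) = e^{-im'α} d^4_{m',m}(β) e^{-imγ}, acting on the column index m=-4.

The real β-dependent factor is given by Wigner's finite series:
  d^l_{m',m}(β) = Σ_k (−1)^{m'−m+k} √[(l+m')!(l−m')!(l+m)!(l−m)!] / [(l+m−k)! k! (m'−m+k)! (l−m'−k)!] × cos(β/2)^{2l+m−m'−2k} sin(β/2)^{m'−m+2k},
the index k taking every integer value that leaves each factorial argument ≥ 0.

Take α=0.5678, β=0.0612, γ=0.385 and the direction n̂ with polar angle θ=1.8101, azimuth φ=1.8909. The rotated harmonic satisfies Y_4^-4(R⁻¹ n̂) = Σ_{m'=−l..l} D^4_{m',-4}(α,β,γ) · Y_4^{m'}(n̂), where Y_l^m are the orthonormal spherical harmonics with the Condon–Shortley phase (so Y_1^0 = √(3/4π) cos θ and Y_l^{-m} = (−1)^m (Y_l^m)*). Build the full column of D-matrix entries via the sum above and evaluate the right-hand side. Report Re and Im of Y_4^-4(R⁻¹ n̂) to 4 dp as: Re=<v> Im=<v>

Re=-0.3400 Im=0.2107

Need the full column D^4_{m',-4} for m'=−4..4 at α=0.5678, β=0.0612, γ=0.385.
cos(β/2)=0.999532, sin(β/2)=0.030595
d^4_{-4,-4}: single k=0 term ⇒ +0.996261;  D = -0.781134-0.618357i
d^4_{-3,-4}: single k=0 term ⇒ -0.086253;  D = +0.085807+0.008766i
d^4_{-2,-4}: single k=0 term ⇒ +0.004939;  D = -0.004413+0.002219i
d^4_{-1,-4}: single k=0 term ⇒ -0.000214;  D = +0.000109-0.000184i
d^4_{0,-4}: single k=0 term ⇒ +0.000007;  D = +0.000000+0.000007i
d^4_{1,-4}: single k=0 term ⇒ -0.000000;  D = -0.000000-0.000000i
d^4_{2,-4}: single k=0 term ⇒ +0.000000;  D = +0.000000+0.000000i
d^4_{3,-4}: single k=0 term ⇒ -0.000000;  D = -0.000000+0.000000i
d^4_{4,-4}: single k=0 term ⇒ +0.000000;  D = +0.000000-0.000000i
Y_4^{m'}(θ=1.8101,φ=1.8909) and Σ D·Y over m':
  (-0.7811-0.6184i)·(+0.1129-0.3777i)  (+0.0858+0.0088i)·(-0.2229-0.1559i)  (-0.0044+0.0022i)·(+0.1536-0.1144i)  (+0.0001-0.0002i)·(-0.0894-0.2695i)  (+0.0000+0.0000i)·(+0.1507+0.0000i)  (-0.0000-0.0000i)·(+0.0894-0.2695i)  (+0.0000+0.0000i)·(+0.1536+0.1144i)  (-0.0000+0.0000i)·(+0.2229-0.1559i)  (+0.0000-0.0000i)·(+0.1129+0.3777i)
Y_4^-4(R⁻¹ n̂) = -0.339962+0.210742i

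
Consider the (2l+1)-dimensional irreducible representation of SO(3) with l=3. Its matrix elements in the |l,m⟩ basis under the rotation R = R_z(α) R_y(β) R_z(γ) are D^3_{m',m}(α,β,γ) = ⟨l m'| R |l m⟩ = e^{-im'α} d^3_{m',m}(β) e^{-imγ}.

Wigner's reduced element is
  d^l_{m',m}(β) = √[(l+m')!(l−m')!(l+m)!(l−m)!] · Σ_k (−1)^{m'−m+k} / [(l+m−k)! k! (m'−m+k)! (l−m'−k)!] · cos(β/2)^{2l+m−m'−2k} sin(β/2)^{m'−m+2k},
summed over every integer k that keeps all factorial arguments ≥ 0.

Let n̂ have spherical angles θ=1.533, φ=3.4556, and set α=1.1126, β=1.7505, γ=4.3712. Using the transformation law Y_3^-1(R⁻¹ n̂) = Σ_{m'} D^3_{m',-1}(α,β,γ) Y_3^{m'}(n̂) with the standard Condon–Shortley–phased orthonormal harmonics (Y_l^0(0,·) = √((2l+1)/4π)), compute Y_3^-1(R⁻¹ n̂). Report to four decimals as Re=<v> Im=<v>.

Re=-0.3183 Im=0.0711

Need the full column D^3_{m',-1} for m'=−3..3 at α=1.1126, β=1.7505, γ=4.3712.
cos(β/2)=0.640805, sin(β/2)=0.767704
d^3_{-3,-1}: single k=2 term ⇒ +0.384890;  D = +0.055607+0.380852i
d^3_{-2,-1}: k∈[1..2] ⇒ +0.262315 -0.752989 = -0.490674;  D = -0.466802-0.151186i
d^3_{-1,-1}: k∈[0..2] ⇒ +0.069240 -0.795025 +0.855810 = +0.130025;  D = +0.090647-0.093219i
d^3_{0,-1}: k∈[0..2] ⇒ -0.287352 +1.237287 -0.591950 = +0.357986;  D = -0.119785-0.337351i
d^3_{1,-1}: k∈[0..2] ⇒ +0.596269 -1.141081 +0.204721 = -0.340091;  D = +0.337766+0.039702i
d^3_{2,-1}: k∈[0..1] ⇒ -0.752989 +0.540374 = -0.212615;  D = +0.115664-0.178402i
d^3_{3,-1}: single k=0 term ⇒ +0.552423;  D = +0.282786+0.474556i
Y_3^{m'}(θ=1.533,φ=3.4556) and Σ D·Y over m':
  (+0.0556+0.3809i)·(-0.2449+0.3367i)  (-0.4668-0.1512i)·(+0.0312-0.0227i)  (+0.0906-0.0932i)·(+0.3050-0.0990i)  (-0.1198-0.3374i)·(-0.0422+0.0000i)  (+0.3378+0.0397i)·(-0.3050-0.0990i)  (+0.1157-0.1784i)·(+0.0312+0.0227i)  (+0.2828+0.4746i)·(+0.2449+0.3367i)
Y_3^-1(R⁻¹ n̂) = -0.318341+0.071068i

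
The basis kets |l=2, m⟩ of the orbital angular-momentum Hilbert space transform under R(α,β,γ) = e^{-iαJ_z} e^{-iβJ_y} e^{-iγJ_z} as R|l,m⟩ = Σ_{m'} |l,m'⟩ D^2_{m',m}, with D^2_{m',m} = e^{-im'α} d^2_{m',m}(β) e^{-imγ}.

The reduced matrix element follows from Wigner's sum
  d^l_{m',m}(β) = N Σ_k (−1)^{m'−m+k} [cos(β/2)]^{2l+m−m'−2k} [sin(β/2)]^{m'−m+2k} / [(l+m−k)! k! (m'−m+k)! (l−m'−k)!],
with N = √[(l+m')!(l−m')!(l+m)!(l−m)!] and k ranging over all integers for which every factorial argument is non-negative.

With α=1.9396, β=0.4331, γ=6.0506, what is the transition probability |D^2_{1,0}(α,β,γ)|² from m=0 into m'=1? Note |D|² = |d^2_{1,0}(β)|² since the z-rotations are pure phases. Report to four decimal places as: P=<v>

First d^2_{1,0}(β=0.4331), then the phase factors e^{-i(1)α} and e^{-i(0)γ}:
c=cos(0.4331/2)=0.976645, s=sin(0.4331/2)=0.214861; N=√[6·1·2·2]=4.898979
k∈{0,1} keeps every argument non-negative
  k=0: (−1)^1·4.8990/(2)·0.9766^3·0.2149^1 = -0.490280
  k=1: (−1)^2·4.8990/(2)·0.9766^1·0.2149^3 = +0.023729
d^2_{1,0}(0.4331) = -0.490280 +0.023729 = -0.466550
|D^2_{1,0}|² = |d^2_{1,0}(β)|² = (-0.466550)² = 0.217669 (the z-rotation phases have unit modulus)

P=0.2177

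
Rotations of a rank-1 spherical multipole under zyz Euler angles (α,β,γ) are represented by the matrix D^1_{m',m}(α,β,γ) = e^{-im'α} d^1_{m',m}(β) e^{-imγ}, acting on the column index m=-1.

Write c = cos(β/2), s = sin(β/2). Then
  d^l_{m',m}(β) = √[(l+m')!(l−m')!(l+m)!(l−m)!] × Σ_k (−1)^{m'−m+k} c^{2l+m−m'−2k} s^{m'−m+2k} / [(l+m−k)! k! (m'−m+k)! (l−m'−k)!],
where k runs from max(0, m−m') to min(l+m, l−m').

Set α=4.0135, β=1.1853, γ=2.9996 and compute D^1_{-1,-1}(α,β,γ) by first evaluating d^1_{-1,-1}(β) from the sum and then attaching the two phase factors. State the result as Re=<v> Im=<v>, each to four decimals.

Re=0.5127 Im=0.4588

Split into d^1_{-1,-1}(β=1.1853) × two z-phases.
With c≡cos(β/2)=0.829463 and s≡sin(β/2)=0.558561, N=[1·2·1·2]^{1/2}=2.000000
k∈{0} keeps every argument non-negative
  k=0: (−1)^0·2.0000/(2)·0.8295^2·0.5586^0 = +0.688010
d^1_{-1,-1}(1.1853) = +0.688010
D = (-0.643368-0.765557i)·(+0.688010)·(-0.989936+0.141516i) = +0.512726+0.458769i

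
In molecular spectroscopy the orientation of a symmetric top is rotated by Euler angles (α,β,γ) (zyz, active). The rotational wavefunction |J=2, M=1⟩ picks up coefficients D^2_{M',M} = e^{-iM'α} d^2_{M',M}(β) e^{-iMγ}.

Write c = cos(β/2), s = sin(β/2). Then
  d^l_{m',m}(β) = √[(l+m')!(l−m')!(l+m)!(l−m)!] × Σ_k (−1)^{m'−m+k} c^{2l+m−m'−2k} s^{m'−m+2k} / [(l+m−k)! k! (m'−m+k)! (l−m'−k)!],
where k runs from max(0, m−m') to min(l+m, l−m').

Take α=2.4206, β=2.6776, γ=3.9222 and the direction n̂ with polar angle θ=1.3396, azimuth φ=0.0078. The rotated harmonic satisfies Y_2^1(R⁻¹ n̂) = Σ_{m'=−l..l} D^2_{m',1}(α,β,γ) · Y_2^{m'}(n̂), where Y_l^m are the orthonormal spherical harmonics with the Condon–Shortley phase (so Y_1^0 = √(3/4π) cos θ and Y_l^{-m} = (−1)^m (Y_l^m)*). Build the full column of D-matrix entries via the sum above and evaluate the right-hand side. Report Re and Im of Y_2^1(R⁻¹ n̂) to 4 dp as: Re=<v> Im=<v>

Re=0.0277 Im=0.3461

Need the full column D^2_{m',1} for m'=−2..2 at α=2.4206, β=2.6776, γ=3.9222.
cos(β/2)=0.229921, sin(β/2)=0.973209
d^2_{-2,1}: single k=3 term ⇒ +0.423865;  D = +0.257123+0.336970i
d^2_{-1,1}: k∈[2..3] ⇒ +0.150207 -0.897067 = -0.746860;  D = -0.051639+0.745073i
d^2_{0,1}: k∈[1..2] ⇒ +0.028975 -0.519126 = -0.490151;  D = +0.348246-0.344925i
d^2_{1,1}: k∈[0..1] ⇒ +0.002795 -0.150207 = -0.147413;  D = -0.147151+0.008783i
d^2_{2,1}: single k=0 term ⇒ -0.023658;  D = +0.018669+0.014531i
Y_2^{m'}(θ=1.3396,φ=0.0078) and Σ D·Y over m':
  (+0.2571+0.3370i)·(+0.3659-0.0057i)  (-0.0516+0.7451i)·(+0.1723-0.0013i)  (+0.3482-0.3449i)·(-0.2657+0.0000i)  (-0.1472+0.0088i)·(-0.1723-0.0013i)  (+0.0187+0.0145i)·(+0.3659+0.0057i)
Y_2^1(R⁻¹ n̂) = +0.027704+0.346056i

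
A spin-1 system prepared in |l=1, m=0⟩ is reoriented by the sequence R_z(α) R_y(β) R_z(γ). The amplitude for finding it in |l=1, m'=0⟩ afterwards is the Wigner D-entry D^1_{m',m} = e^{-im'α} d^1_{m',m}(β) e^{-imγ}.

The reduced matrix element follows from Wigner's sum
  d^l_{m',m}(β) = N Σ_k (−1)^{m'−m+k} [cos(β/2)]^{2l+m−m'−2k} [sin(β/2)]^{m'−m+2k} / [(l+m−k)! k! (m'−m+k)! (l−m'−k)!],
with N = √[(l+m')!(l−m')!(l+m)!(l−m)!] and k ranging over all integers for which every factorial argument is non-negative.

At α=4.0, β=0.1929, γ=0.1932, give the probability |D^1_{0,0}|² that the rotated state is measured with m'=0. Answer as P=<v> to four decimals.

P=0.9632

First d^1_{0,0}(β=0.1929), then the phase factors e^{-i(0)α} and e^{-i(0)γ}:
c=cos(0.1929/2)=0.995352, s=sin(0.1929/2)=0.096301; N=√[1·1·1·1]=1.000000
k: max(0,(0)−(0))=0 … min(1+(0),1−(0))=1
  k=0: (−1)^0·1.0000/(1)·0.9954^2·0.0963^0 = +0.990726
  k=1: (−1)^1·1.0000/(1)·0.9954^0·0.0963^2 = -0.009274
d^1_{0,0}(0.1929) = +0.990726 -0.009274 = +0.981452
|D^1_{0,0}|² = |d^1_{0,0}(β)|² = (+0.981452)² = 0.963249 (the z-rotation phases have unit modulus)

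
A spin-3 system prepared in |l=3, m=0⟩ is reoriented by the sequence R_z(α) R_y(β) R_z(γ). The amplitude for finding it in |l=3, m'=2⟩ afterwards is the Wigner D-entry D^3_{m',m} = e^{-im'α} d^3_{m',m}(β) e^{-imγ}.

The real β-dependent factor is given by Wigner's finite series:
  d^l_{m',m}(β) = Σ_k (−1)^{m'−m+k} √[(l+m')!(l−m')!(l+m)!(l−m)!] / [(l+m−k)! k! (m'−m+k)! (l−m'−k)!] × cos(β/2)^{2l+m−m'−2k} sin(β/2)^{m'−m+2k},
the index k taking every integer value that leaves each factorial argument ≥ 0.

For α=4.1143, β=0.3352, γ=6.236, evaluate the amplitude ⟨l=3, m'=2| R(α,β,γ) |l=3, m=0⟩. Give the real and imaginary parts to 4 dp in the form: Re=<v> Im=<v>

Re=-0.0512 Im=-0.1302

First d^3_{2,0}(β=0.3352), then the phase factors e^{-i(2)α} and e^{-i(0)γ}:
With c≡cos(β/2)=0.985988 and s≡sin(β/2)=0.166816, N=[120·1·6·6]^{1/2}=65.726707
k: max(0,(0)−(2))=0 … min(3+(0),3−(2))=1
  k=0: (−1)^2·65.7267/(12)·0.9860^4·0.1668^2 = +0.144054
  k=1: (−1)^3·65.7267/(12)·0.9860^2·0.1668^4 = -0.004123
d^3_{2,0}(0.3352) = +0.144054 -0.004123 = +0.139930
Attach z-rotation phases: D = e^{-i(2)(4.1143)}·(+0.139930)·e^{-i(0)(6.236)} = -0.051203-0.130226i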